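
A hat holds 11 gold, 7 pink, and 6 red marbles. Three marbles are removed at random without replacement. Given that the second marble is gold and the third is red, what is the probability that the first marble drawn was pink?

P(first=pink and the second marble is gold and the third is red) = (7/24)·(11/23)·(6/22) = 7/184.
P(E) = Σ over first color = 5/92 + 7/184 + 5/184 = 11/92.
By Bayes, P(first=pink | E) = 7/184 / 11/92 = 7/22 ≈ 0.3182.

7/22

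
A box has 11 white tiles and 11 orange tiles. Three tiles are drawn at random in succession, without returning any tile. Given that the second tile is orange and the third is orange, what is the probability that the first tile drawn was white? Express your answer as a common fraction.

P(first=white and the second tile is orange and the third is orange) = (11/22)·(11/21)·(10/20) = 11/84.
P(E) = Σ over first color = 11/84 + 3/28 = 5/21.
By Bayes, P(first=white | E) = 11/84 / 5/21 = 11/20 ≈ 0.5500.

11/20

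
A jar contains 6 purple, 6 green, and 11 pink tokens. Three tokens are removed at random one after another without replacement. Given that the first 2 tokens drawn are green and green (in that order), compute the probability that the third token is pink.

11/21

After removing 2 green, the jar has 11 pink out of 21 remaining.
P(third is pink | given) = 11/21 ≈ 0.5238.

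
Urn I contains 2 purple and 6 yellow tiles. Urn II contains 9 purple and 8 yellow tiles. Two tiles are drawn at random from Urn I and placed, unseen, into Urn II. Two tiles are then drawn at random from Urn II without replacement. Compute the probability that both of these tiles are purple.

1135/4788

Condition on how many of the transferred tiles are purple (from Urn I: 2 purple of 8; then Urn II has 19 total).
  0 purple: C(2,0)C(6,2)/C(8,2) = 15/28; then P = C(9,2)/C(19,2) = 4/19
  1 purple: C(2,1)C(6,1)/C(8,2) = 3/7; then P = C(10,2)/C(19,2) = 5/19
  2 purple: C(2,2)C(6,0)/C(8,2) = 1/28; then P = C(11,2)/C(19,2) = 55/171
P(both purple) = 1135/4788 ≈ 0.2371.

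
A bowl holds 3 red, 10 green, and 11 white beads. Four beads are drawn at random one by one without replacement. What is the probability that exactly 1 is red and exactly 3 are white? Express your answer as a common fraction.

Unordered draws without replacement: count favorable combinations over C(24,4).
Favorable = C(3,1) · C(10,0) · C(11,3) = 495; total = C(24,4) = 10626.
P = 495/10626 = 15/322 ≈ 0.0466.

15/322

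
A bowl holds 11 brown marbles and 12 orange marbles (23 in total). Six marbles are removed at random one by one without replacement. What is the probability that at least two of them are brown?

2767/3059

Sum the hypergeometric tail for j = 2,…,6 brown marbles.
Favorable = C(11,2)·C(12,4) + C(11,3)·C(12,3) + C(11,4)·C(12,2) + C(11,5)·C(12,1) + C(11,6)·C(12,0) = 91311; total = C(23,6) = 100947.
P = 91311/100947 = 2767/3059 ≈ 0.9045.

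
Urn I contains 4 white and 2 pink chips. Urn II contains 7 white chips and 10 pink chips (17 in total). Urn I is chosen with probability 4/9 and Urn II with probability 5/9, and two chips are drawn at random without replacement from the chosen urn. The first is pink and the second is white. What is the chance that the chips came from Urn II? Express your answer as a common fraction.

2625/4801

P(E | Urn I) = 4/15; P(E | Urn II) = 35/136.
P(E) = 4/9·4/15 + 5/9·35/136 = 4801/18360.
By Bayes' rule, P(Urn II | E) = 175/1224 / 4801/18360 = 2625/4801 ≈ 0.5468.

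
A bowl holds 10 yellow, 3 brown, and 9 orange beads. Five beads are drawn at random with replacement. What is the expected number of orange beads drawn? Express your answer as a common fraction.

45/22

By linearity of expectation, E[X] = Σ P(draw i is orange); each independent draw has P(orange) = 9/22.
E[X] = 5 · 9/22 = 45/22 ≈ 2.0455.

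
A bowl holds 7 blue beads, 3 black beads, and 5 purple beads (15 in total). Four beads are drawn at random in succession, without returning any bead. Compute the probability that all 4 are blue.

1/39

Unordered draws without replacement: count favorable combinations over C(15,4).
Favorable = C(7,4) · C(3,0) · C(5,0) = 35; total = C(15,4) = 1365.
P = 35/1365 = 1/39 ≈ 0.0256.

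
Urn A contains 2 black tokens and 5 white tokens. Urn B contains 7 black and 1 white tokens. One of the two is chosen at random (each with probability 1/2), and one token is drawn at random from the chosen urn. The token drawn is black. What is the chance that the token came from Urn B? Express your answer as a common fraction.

49/65

P(black | Urn A) = 2/7; P(black | Urn B) = 7/8.
P(black) = 1/2·2/7 + 1/2·7/8 = 65/112.
By Bayes' rule, P(Urn B | black) = 7/16 / 65/112 = 49/65 ≈ 0.7538.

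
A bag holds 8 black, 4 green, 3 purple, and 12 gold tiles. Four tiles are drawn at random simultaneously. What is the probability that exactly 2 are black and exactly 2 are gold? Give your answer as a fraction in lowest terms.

Unordered draws without replacement: count favorable combinations over C(27,4).
Favorable = C(8,2) · C(4,0) · C(3,0) · C(12,2) = 1848; total = C(27,4) = 17550.
P = 1848/17550 = 308/2925 ≈ 0.1053.

308/2925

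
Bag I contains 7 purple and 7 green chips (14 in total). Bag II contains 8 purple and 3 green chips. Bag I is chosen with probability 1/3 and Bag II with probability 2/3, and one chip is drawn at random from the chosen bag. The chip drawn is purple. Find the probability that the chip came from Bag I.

11/43

P(purple | Bag I) = 1/2; P(purple | Bag II) = 8/11.
P(purple) = 1/3·1/2 + 2/3·8/11 = 43/66.
By Bayes' rule, P(Bag I | purple) = 1/6 / 43/66 = 11/43 ≈ 0.2558.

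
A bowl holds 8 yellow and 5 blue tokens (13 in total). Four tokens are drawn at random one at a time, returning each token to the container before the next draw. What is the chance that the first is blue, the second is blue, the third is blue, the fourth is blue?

625/28561

Multiply the conditional probability of each draw in order, with replacement (the composition resets each draw).
P = (5/13) · (5/13) · (5/13) · (5/13) = 625/28561 ≈ 0.0219.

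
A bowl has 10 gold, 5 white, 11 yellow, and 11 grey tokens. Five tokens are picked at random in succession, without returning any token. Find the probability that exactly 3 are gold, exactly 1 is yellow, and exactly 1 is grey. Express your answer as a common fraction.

Unordered draws without replacement: count favorable combinations over C(37,5).
Favorable = C(10,3) · C(5,0) · C(11,1) · C(11,1) = 14520; total = C(37,5) = 435897.
P = 14520/435897 = 440/13209 ≈ 0.0333.

440/13209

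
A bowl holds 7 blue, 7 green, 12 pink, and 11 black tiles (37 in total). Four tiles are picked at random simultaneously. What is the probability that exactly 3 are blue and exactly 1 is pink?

Unordered draws without replacement: count favorable combinations over C(37,4).
Favorable = C(7,3) · C(7,0) · C(12,1) · C(11,0) = 420; total = C(37,4) = 66045.
P = 420/66045 = 4/629 ≈ 0.0064.

4/629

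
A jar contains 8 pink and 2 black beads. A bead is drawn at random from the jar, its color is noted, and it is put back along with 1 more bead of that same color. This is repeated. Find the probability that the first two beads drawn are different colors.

Either black then pink, or pink then black; after the first draw the total is 11.
P = (2/10)·(8/11) + (8/10)·(2/11) = 16/55 ≈ 0.2909.

16/55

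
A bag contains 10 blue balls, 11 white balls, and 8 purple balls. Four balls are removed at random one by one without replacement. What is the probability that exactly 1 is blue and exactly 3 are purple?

80/3393

Unordered draws without replacement: count favorable combinations over C(29,4).
Favorable = C(10,1) · C(11,0) · C(8,3) = 560; total = C(29,4) = 23751.
P = 560/23751 = 80/3393 ≈ 0.0236.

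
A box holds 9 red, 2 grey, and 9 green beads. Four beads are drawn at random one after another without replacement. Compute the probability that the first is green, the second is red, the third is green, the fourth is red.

72/1615

Multiply the conditional probability of each draw in order, without replacement, so each draw removes one from its color and from the total.
P = (9/20) · (9/19) · (8/18) · (8/17) = 72/1615 ≈ 0.0446.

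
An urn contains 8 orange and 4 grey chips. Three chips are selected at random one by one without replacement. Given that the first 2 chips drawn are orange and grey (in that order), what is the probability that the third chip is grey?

3/10

After removing 1 orange, 1 grey, the urn has 3 grey out of 10 remaining.
P(third is grey | given) = 3/10 ≈ 0.3000.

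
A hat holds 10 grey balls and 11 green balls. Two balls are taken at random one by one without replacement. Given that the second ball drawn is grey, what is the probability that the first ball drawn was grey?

9/20

P(first=grey and the second ball drawn is grey) = (10/21)·(9/20) = 3/14.
P(the second ball drawn is grey) = Σ over first color = 3/14 + 11/42 = 10/21.
By Bayes, P(first=grey | the second ball drawn is grey) = 3/14 / 10/21 = 9/20 ≈ 0.4500.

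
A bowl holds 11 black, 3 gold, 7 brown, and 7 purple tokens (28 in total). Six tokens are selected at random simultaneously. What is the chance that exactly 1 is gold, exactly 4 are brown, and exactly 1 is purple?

7/3588

Unordered draws without replacement: count favorable combinations over C(28,6).
Favorable = C(11,0) · C(3,1) · C(7,4) · C(7,1) = 735; total = C(28,6) = 376740.
P = 735/376740 = 7/3588 ≈ 0.0020.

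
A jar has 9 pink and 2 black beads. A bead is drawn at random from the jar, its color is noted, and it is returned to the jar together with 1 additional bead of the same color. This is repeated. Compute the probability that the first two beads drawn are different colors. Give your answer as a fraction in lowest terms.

3/11

Either black then pink, or pink then black; after the first draw the total is 12.
P = (2/11)·(9/12) + (9/11)·(2/12) = 3/11 ≈ 0.2727.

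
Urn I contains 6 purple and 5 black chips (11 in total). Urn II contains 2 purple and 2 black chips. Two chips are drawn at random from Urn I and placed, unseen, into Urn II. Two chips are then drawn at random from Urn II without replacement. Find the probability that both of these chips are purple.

38/165

Condition on how many of the transferred chips are purple (from Urn I: 6 purple of 11; then Urn II has 6 total).
  0 purple: C(6,0)C(5,2)/C(11,2) = 2/11; then P = C(2,2)/C(6,2) = 1/15
  1 purple: C(6,1)C(5,1)/C(11,2) = 6/11; then P = C(3,2)/C(6,2) = 1/5
  2 purple: C(6,2)C(5,0)/C(11,2) = 3/11; then P = C(4,2)/C(6,2) = 2/5
P(both purple) = 38/165 ≈ 0.2303.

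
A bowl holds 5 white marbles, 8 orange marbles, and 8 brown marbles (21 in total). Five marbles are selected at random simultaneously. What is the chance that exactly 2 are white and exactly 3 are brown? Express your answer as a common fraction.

Unordered draws without replacement: count favorable combinations over C(21,5).
Favorable = C(5,2) · C(8,0) · C(8,3) = 560; total = C(21,5) = 20349.
P = 560/20349 = 80/2907 ≈ 0.0275.

80/2907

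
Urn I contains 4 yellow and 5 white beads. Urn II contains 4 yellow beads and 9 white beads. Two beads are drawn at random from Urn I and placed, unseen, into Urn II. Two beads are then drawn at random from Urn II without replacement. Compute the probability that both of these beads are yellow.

Condition on how many of the transferred beads are yellow (from Urn I: 4 yellow of 9; then Urn II has 15 total).
  0 yellow: C(4,0)C(5,2)/C(9,2) = 5/18; then P = C(4,2)/C(15,2) = 2/35
  1 yellow: C(4,1)C(5,1)/C(9,2) = 5/9; then P = C(5,2)/C(15,2) = 2/21
  2 yellow: C(4,2)C(5,0)/C(9,2) = 1/6; then P = C(6,2)/C(15,2) = 1/7
P(both yellow) = 5/54 ≈ 0.0926.

5/54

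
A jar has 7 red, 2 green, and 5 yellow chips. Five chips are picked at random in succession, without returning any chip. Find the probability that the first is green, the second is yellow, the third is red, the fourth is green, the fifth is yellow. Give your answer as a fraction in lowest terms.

Multiply the conditional probability of each draw in order, without replacement, so each draw removes one from its color and from the total.
P = (2/14) · (5/13) · (7/12) · (1/11) · (4/10) = 1/858 ≈ 0.0012.

1/858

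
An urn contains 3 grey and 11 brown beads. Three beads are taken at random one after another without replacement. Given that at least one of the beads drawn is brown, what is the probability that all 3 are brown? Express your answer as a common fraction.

5/11

P(all 3 brown) = C(11,3)/C(14,3) = 165/364; P(at least one brown) = 1 − C(3,3)/C(14,3) = 363/364.
Since 'all 3 brown' ⊆ 'at least one brown', P(all 3 | at least one) = 165/364 / 363/364 = 5/11 ≈ 0.4545.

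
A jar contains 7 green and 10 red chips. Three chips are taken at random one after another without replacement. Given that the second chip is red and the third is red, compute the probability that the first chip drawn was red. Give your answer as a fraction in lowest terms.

P(first=red and the second chip is red and the third is red) = (10/17)·(9/16)·(8/15) = 3/17.
P(E) = Σ over first color = 21/136 + 3/17 = 45/136.
By Bayes, P(first=red | E) = 3/17 / 45/136 = 8/15 ≈ 0.5333.

8/15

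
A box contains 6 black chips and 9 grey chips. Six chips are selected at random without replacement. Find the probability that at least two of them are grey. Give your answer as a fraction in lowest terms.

Sum the hypergeometric tail for j = 2,…,6 grey chips.
Favorable = C(9,2)·C(6,4) + C(9,3)·C(6,3) + C(9,4)·C(6,2) + C(9,5)·C(6,1) + C(9,6)·C(6,0) = 4950; total = C(15,6) = 5005.
P = 4950/5005 = 90/91 ≈ 0.9890.

90/91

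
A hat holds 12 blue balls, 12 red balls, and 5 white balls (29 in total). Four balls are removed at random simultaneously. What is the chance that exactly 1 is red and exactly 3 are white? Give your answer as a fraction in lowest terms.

40/7917

Unordered draws without replacement: count favorable combinations over C(29,4).
Favorable = C(12,0) · C(12,1) · C(5,3) = 120; total = C(29,4) = 23751.
P = 120/23751 = 40/7917 ≈ 0.0051.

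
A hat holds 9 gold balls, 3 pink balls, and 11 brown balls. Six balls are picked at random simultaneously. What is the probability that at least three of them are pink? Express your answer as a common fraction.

20/1771

Sum the hypergeometric tail for j = 3,…,3 pink balls.
Favorable = C(3,3)·C(20,3) = 1140; total = C(23,6) = 100947.
P = 1140/100947 = 20/1771 ≈ 0.0113.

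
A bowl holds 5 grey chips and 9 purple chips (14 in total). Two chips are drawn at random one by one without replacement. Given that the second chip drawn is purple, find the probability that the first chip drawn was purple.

P(first=purple and the second chip drawn is purple) = (9/14)·(8/13) = 36/91.
P(the second chip drawn is purple) = Σ over first color = 45/182 + 36/91 = 9/14.
By Bayes, P(first=purple | the second chip drawn is purple) = 36/91 / 9/14 = 8/13 ≈ 0.6154.

8/13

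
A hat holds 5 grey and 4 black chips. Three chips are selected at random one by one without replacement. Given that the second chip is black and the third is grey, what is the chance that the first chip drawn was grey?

P(first=grey and the second chip is black and the third is grey) = (5/9)·(4/8)·(4/7) = 10/63.
P(E) = Σ over first color = 10/63 + 5/42 = 5/18.
By Bayes, P(first=grey | E) = 10/63 / 5/18 = 4/7 ≈ 0.5714.

4/7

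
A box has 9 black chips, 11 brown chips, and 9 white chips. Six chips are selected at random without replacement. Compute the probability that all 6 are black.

Unordered draws without replacement: count favorable combinations over C(29,6).
Favorable = C(9,6) · C(11,0) · C(9,0) = 84; total = C(29,6) = 475020.
P = 84/475020 = 1/5655 ≈ 0.0002.

1/5655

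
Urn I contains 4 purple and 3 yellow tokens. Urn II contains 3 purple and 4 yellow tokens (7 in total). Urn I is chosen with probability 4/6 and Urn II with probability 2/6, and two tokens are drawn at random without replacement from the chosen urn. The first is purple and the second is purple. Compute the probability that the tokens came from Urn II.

P(E | Urn I) = 2/7; P(E | Urn II) = 1/7.
P(E) = 2/3·2/7 + 1/3·1/7 = 5/21.
By Bayes' rule, P(Urn II | E) = 1/21 / 5/21 = 1/5 ≈ 0.2000.

1/5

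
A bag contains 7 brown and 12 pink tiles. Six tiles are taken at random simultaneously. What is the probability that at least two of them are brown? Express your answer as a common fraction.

246/323

Sum the hypergeometric tail for j = 2,…,6 brown tiles.
Favorable = C(7,2)·C(12,4) + C(7,3)·C(12,3) + C(7,4)·C(12,2) + C(7,5)·C(12,1) + C(7,6)·C(12,0) = 20664; total = C(19,6) = 27132.
P = 20664/27132 = 246/323 ≈ 0.7616.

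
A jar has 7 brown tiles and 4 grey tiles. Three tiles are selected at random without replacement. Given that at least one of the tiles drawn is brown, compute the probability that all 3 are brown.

P(all 3 brown) = C(7,3)/C(11,3) = 7/33; P(at least one brown) = 1 − C(4,3)/C(11,3) = 161/165.
Since 'all 3 brown' ⊆ 'at least one brown', P(all 3 | at least one) = 7/33 / 161/165 = 5/23 ≈ 0.2174.

5/23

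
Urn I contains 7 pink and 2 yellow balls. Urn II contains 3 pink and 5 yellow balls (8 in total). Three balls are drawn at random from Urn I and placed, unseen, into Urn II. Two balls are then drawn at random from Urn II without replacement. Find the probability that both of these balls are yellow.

Condition on how many of the transferred balls are yellow (from Urn I: 2 yellow of 9; then Urn II has 11 total).
  0 yellow: C(2,0)C(7,3)/C(9,3) = 5/12; then P = C(5,2)/C(11,2) = 2/11
  1 yellow: C(2,1)C(7,2)/C(9,3) = 1/2; then P = C(6,2)/C(11,2) = 3/11
  2 yellow: C(2,2)C(7,1)/C(9,3) = 1/12; then P = C(7,2)/C(11,2) = 21/55
P(both yellow) = 161/660 ≈ 0.2439.

161/660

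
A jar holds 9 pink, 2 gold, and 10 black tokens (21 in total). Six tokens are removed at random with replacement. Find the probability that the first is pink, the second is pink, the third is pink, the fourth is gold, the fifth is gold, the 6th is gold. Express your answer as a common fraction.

Multiply the conditional probability of each draw in order, with replacement (the composition resets each draw).
P = (9/21) · (9/21) · (9/21) · (2/21) · (2/21) · (2/21) = 8/117649 ≈ 0.0001.

8/117649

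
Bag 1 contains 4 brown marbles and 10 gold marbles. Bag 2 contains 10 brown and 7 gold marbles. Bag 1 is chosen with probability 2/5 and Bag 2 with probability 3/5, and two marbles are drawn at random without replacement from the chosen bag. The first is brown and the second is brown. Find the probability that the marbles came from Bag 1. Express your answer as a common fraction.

P(E | Bag 1) = 6/91; P(E | Bag 2) = 45/136.
P(E) = 2/5·6/91 + 3/5·45/136 = 13917/61880.
By Bayes' rule, P(Bag 1 | E) = 12/455 / 13917/61880 = 544/4639 ≈ 0.1173.

544/4639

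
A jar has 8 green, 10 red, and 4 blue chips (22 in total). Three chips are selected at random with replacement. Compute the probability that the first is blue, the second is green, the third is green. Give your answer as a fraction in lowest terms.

32/1331

Multiply the conditional probability of each draw in order, with replacement (the composition resets each draw).
P = (4/22) · (8/22) · (8/22) = 32/1331 ≈ 0.0240.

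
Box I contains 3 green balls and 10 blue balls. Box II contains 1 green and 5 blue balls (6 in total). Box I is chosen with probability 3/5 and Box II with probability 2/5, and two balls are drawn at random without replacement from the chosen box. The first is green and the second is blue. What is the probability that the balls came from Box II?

26/71

P(E | Box I) = 5/26; P(E | Box II) = 1/6.
P(E) = 3/5·5/26 + 2/5·1/6 = 71/390.
By Bayes' rule, P(Box II | E) = 1/15 / 71/390 = 26/71 ≈ 0.3662.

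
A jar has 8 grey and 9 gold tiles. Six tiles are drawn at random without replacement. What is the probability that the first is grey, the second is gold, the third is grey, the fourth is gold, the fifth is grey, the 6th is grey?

3/221

Multiply the conditional probability of each draw in order, without replacement, so each draw removes one from its color and from the total.
P = (8/17) · (9/16) · (7/15) · (8/14) · (6/13) · (5/12) = 3/221 ≈ 0.0136.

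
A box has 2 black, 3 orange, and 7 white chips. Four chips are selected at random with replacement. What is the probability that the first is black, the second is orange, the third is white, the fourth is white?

49/3456

Multiply the conditional probability of each draw in order, with replacement (the composition resets each draw).
P = (2/12) · (3/12) · (7/12) · (7/12) = 49/3456 ≈ 0.0142.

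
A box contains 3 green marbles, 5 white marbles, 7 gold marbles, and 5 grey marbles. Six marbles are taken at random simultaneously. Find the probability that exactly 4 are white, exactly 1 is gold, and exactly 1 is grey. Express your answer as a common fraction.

Unordered draws without replacement: count favorable combinations over C(20,6).
Favorable = C(3,0) · C(5,4) · C(7,1) · C(5,1) = 175; total = C(20,6) = 38760.
P = 175/38760 = 35/7752 ≈ 0.0045.

35/7752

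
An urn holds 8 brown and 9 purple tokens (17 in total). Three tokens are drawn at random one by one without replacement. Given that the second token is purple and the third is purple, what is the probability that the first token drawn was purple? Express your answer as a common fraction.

7/15

P(first=purple and the second token is purple and the third is purple) = (9/17)·(8/16)·(7/15) = 21/170.
P(E) = Σ over first color = 12/85 + 21/170 = 9/34.
By Bayes, P(first=purple | E) = 21/170 / 9/34 = 7/15 ≈ 0.4667.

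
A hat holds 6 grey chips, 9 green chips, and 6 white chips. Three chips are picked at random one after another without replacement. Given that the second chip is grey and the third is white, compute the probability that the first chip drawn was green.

P(first=green and the second chip is grey and the third is white) = (9/21)·(6/20)·(6/19) = 27/665.
P(E) = Σ over first color = 3/133 + 27/665 + 3/133 = 3/35.
By Bayes, P(first=green | E) = 27/665 / 3/35 = 9/19 ≈ 0.4737.

9/19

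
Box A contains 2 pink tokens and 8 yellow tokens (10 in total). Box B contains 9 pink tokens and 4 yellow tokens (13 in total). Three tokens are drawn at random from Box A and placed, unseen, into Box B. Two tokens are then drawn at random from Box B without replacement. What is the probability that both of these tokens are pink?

Condition on how many of the transferred tokens are pink (from Box A: 2 pink of 10; then Box B has 16 total).
  0 pink: C(2,0)C(8,3)/C(10,3) = 7/15; then P = C(9,2)/C(16,2) = 3/10
  1 pink: C(2,1)C(8,2)/C(10,3) = 7/15; then P = C(10,2)/C(16,2) = 3/8
  2 pink: C(2,2)C(8,1)/C(10,3) = 1/15; then P = C(11,2)/C(16,2) = 11/24
P(both pink) = 311/900 ≈ 0.3456.

311/900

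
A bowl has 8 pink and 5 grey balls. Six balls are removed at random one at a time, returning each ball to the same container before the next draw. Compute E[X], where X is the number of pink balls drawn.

48/13

By linearity of expectation, E[X] = Σ P(draw i is pink); each independent draw has P(pink) = 8/13.
E[X] = 6 · 8/13 = 48/13 ≈ 3.6923.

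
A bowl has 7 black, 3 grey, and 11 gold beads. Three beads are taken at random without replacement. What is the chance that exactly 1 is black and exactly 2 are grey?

3/190

Unordered draws without replacement: count favorable combinations over C(21,3).
Favorable = C(7,1) · C(3,2) · C(11,0) = 21; total = C(21,3) = 1330.
P = 21/1330 = 3/190 ≈ 0.0158.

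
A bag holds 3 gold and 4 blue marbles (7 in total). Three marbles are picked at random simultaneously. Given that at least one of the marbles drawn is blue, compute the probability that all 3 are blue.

P(all 3 blue) = C(4,3)/C(7,3) = 4/35; P(at least one blue) = 1 − C(3,3)/C(7,3) = 34/35.
Since 'all 3 blue' ⊆ 'at least one blue', P(all 3 | at least one) = 4/35 / 34/35 = 2/17 ≈ 0.1176.

2/17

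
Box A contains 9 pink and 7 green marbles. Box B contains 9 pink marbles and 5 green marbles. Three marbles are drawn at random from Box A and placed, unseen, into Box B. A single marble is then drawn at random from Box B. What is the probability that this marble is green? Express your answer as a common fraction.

Condition on how many of the transferred marbles are green (from Box A: 7 green of 16; then Box B has 17 total).
  0 green: C(7,0)C(9,3)/C(16,3) = 3/20; then P = 5/17
  1 green: C(7,1)C(9,2)/C(16,3) = 9/20; then P = 6/17
  2 green: C(7,2)C(9,1)/C(16,3) = 27/80; then P = 7/17
  3 green: C(7,3)C(9,0)/C(16,3) = 1/16; then P = 8/17
P(green from Box B) = 101/272 ≈ 0.3713.

101/272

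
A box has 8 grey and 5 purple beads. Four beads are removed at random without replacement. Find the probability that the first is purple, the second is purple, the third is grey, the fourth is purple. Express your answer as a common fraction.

Multiply the conditional probability of each draw in order, without replacement, so each draw removes one from its color and from the total.
P = (5/13) · (4/12) · (8/11) · (3/10) = 4/143 ≈ 0.0280.

4/143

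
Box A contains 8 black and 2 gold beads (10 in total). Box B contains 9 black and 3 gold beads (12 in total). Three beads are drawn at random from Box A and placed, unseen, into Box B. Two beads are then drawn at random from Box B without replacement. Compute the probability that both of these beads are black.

Condition on how many of the transferred beads are black (from Box A: 8 black of 10; then Box B has 15 total).
  1 black: C(8,1)C(2,2)/C(10,3) = 1/15; then P = C(10,2)/C(15,2) = 3/7
  2 black: C(8,2)C(2,1)/C(10,3) = 7/15; then P = C(11,2)/C(15,2) = 11/21
  3 black: C(8,3)C(2,0)/C(10,3) = 7/15; then P = C(12,2)/C(15,2) = 22/35
P(both black) = 892/1575 ≈ 0.5663.

892/1575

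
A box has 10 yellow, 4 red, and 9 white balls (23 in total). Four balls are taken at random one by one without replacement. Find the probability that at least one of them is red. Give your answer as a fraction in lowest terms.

Use the complement: P(at least one red) = 1 − P(no red).
P(none) = C(19,4)/C(23,4) = 3876/8855.
So P = 1 − 3876/8855 = 4979/8855 ≈ 0.5623.

4979/8855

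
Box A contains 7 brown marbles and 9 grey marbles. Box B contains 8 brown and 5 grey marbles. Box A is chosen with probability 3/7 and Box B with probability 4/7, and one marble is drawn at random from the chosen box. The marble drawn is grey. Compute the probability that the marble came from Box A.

P(grey | Box A) = 9/16; P(grey | Box B) = 5/13.
P(grey) = 3/7·9/16 + 4/7·5/13 = 671/1456.
By Bayes' rule, P(Box A | grey) = 27/112 / 671/1456 = 351/671 ≈ 0.5231.

351/671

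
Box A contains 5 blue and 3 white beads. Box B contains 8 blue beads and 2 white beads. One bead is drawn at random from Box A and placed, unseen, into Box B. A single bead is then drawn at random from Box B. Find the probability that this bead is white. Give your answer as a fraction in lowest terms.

Condition on how many of the transferred beads are white (from Box A: 3 white of 8; then Box B has 11 total).
  0 white: C(3,0)C(5,1)/C(8,1) = 5/8; then P = 2/11
  1 white: C(3,1)C(5,0)/C(8,1) = 3/8; then P = 3/11
P(white from Box B) = 19/88 ≈ 0.2159.

19/88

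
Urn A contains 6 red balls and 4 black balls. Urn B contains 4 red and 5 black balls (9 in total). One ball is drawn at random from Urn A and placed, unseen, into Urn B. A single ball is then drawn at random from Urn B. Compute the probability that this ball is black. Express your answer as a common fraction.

27/50

Condition on how many of the transferred balls are black (from Urn A: 4 black of 10; then Urn B has 10 total).
  0 black: C(4,0)C(6,1)/C(10,1) = 3/5; then P = 5/10
  1 black: C(4,1)C(6,0)/C(10,1) = 2/5; then P = 6/10
P(black from Urn B) = 27/50 ≈ 0.5400.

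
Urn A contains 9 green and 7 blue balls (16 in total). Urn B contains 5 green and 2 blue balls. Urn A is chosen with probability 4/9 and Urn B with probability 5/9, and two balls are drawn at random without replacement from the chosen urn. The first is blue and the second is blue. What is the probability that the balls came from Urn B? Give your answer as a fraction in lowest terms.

P(E | Urn A) = 7/40; P(E | Urn B) = 1/21.
P(E) = 4/9·7/40 + 5/9·1/21 = 197/1890.
By Bayes' rule, P(Urn B | E) = 5/189 / 197/1890 = 50/197 ≈ 0.2538.

50/197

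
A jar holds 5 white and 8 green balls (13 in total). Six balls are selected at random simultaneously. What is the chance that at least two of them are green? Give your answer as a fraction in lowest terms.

Sum the hypergeometric tail for j = 2,…,6 green balls.
Favorable = C(8,2)·C(5,4) + C(8,3)·C(5,3) + C(8,4)·C(5,2) + C(8,5)·C(5,1) + C(8,6)·C(5,0) = 1708; total = C(13,6) = 1716.
P = 1708/1716 = 427/429 ≈ 0.9953.

427/429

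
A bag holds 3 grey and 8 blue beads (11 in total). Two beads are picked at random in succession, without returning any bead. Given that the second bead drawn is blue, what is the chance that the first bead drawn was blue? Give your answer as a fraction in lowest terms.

7/10

P(first=blue and the second bead drawn is blue) = (8/11)·(7/10) = 28/55.
P(the second bead drawn is blue) = Σ over first color = 12/55 + 28/55 = 8/11.
By Bayes, P(first=blue | the second bead drawn is blue) = 28/55 / 8/11 = 7/10 ≈ 0.7000.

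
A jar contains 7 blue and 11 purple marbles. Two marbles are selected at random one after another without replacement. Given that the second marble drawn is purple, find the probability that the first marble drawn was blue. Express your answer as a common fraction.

P(first=blue and the second marble drawn is purple) = (7/18)·(11/17) = 77/306.
P(the second marble drawn is purple) = Σ over first color = 77/306 + 55/153 = 11/18.
By Bayes, P(first=blue | the second marble drawn is purple) = 77/306 / 11/18 = 7/17 ≈ 0.4118.

7/17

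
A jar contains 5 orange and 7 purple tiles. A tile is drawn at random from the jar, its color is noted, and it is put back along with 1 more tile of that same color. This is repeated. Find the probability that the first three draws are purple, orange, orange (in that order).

Track the composition after each reinforcement of +1.
P = (7/12) · (5/13) · (6/14) = 5/52 ≈ 0.0962.

5/52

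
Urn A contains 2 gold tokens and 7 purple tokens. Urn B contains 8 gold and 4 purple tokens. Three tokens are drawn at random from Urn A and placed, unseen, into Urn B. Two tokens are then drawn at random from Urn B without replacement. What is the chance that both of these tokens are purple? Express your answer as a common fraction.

41/252

Condition on how many of the transferred tokens are purple (from Urn A: 7 purple of 9; then Urn B has 15 total).
  1 purple: C(7,1)C(2,2)/C(9,3) = 1/12; then P = C(5,2)/C(15,2) = 2/21
  2 purple: C(7,2)C(2,1)/C(9,3) = 1/2; then P = C(6,2)/C(15,2) = 1/7
  3 purple: C(7,3)C(2,0)/C(9,3) = 5/12; then P = C(7,2)/C(15,2) = 1/5
P(both purple) = 41/252 ≈ 0.1627.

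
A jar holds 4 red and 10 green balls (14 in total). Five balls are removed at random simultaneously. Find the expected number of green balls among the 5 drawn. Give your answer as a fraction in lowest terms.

25/7

By linearity of expectation, E[X] = Σ P(draw i is green); by symmetry each draw (even without replacement) has P(green) = 10/14.
E[X] = 5 · 10/14 = 25/7 ≈ 3.5714.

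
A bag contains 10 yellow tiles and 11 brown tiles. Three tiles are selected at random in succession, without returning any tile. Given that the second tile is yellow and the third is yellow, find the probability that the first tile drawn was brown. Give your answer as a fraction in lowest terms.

11/19

P(first=brown and the second tile is yellow and the third is yellow) = (11/21)·(10/20)·(9/19) = 33/266.
P(E) = Σ over first color = 12/133 + 33/266 = 3/14.
By Bayes, P(first=brown | E) = 33/266 / 3/14 = 11/19 ≈ 0.5789.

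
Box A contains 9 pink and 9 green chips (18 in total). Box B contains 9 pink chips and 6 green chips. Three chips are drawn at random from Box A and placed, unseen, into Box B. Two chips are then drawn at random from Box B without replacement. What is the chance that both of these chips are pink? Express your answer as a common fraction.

569/1734

Condition on how many of the transferred chips are pink (from Box A: 9 pink of 18; then Box B has 18 total).
  0 pink: C(9,0)C(9,3)/C(18,3) = 7/68; then P = C(9,2)/C(18,2) = 4/17
  1 pink: C(9,1)C(9,2)/C(18,3) = 27/68; then P = C(10,2)/C(18,2) = 5/17
  2 pink: C(9,2)C(9,1)/C(18,3) = 27/68; then P = C(11,2)/C(18,2) = 55/153
  3 pink: C(9,3)C(9,0)/C(18,3) = 7/68; then P = C(12,2)/C(18,2) = 22/51
P(both pink) = 569/1734 ≈ 0.3281.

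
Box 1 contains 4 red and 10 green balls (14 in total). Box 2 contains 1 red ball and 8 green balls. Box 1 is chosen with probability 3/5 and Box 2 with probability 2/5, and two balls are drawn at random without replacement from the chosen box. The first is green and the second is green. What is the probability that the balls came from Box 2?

1274/2489

P(E | Box 1) = 45/91; P(E | Box 2) = 7/9.
P(E) = 3/5·45/91 + 2/5·7/9 = 2489/4095.
By Bayes' rule, P(Box 2 | E) = 14/45 / 2489/4095 = 1274/2489 ≈ 0.5119.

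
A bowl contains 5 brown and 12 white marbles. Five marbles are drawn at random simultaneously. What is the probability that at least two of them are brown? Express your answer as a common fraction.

2921/6188

Sum the hypergeometric tail for j = 2,…,5 brown marbles.
Favorable = C(5,2)·C(12,3) + C(5,3)·C(12,2) + C(5,4)·C(12,1) + C(5,5)·C(12,0) = 2921; total = C(17,5) = 6188.
P = 2921/6188 = 2921/6188 ≈ 0.4720.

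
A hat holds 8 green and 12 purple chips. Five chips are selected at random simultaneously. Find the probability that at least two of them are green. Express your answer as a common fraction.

Sum the hypergeometric tail for j = 2,…,5 green chips.
Favorable = C(8,2)·C(12,3) + C(8,3)·C(12,2) + C(8,4)·C(12,1) + C(8,5)·C(12,0) = 10752; total = C(20,5) = 15504.
P = 10752/15504 = 224/323 ≈ 0.6935.

224/323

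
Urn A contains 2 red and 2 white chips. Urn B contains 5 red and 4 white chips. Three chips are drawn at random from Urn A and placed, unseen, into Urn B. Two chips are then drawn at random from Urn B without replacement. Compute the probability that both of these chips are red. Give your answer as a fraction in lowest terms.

Condition on how many of the transferred chips are red (from Urn A: 2 red of 4; then Urn B has 12 total).
  1 red: C(2,1)C(2,2)/C(4,3) = 1/2; then P = C(6,2)/C(12,2) = 5/22
  2 red: C(2,2)C(2,1)/C(4,3) = 1/2; then P = C(7,2)/C(12,2) = 7/22
P(both red) = 3/11 ≈ 0.2727.

3/11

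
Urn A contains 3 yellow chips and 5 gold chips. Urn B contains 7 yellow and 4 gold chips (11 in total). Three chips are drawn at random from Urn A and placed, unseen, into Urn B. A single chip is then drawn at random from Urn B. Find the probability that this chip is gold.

47/112

Condition on how many of the transferred chips are gold (from Urn A: 5 gold of 8; then Urn B has 14 total).
  0 gold: C(5,0)C(3,3)/C(8,3) = 1/56; then P = 4/14
  1 gold: C(5,1)C(3,2)/C(8,3) = 15/56; then P = 5/14
  2 gold: C(5,2)C(3,1)/C(8,3) = 15/28; then P = 6/14
  3 gold: C(5,3)C(3,0)/C(8,3) = 5/28; then P = 7/14
P(gold from Urn B) = 47/112 ≈ 0.4196.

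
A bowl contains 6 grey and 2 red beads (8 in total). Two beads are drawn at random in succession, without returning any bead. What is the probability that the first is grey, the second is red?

3/14

Multiply the conditional probability of each draw in order, without replacement, so each draw removes one from its color and from the total.
P = (6/8) · (2/7) = 3/14 ≈ 0.2143.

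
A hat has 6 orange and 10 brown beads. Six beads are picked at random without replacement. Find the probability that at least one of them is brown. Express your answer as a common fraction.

Use the complement: P(at least one brown) = 1 − P(no brown).
P(none) = C(6,6)/C(16,6) = 1/8008.
So P = 1 − 1/8008 = 8007/8008 ≈ 0.9999.

8007/8008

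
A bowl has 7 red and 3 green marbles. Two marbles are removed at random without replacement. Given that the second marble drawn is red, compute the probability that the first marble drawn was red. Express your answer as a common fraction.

2/3

P(first=red and the second marble drawn is red) = (7/10)·(6/9) = 7/15.
P(the second marble drawn is red) = Σ over first color = 7/15 + 7/30 = 7/10.
By Bayes, P(first=red | the second marble drawn is red) = 7/15 / 7/10 = 2/3 ≈ 0.6667.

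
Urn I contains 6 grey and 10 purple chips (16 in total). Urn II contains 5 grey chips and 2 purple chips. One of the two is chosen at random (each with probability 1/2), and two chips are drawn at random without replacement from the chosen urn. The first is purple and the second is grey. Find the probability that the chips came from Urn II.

P(E | Urn I) = 1/4; P(E | Urn II) = 5/21.
P(E) = 1/2·1/4 + 1/2·5/21 = 41/168.
By Bayes' rule, P(Urn II | E) = 5/42 / 41/168 = 20/41 ≈ 0.4878.

20/41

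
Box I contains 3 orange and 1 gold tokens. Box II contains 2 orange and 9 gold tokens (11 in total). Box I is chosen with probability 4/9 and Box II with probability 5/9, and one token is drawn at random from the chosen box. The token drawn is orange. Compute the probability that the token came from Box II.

P(orange | Box I) = 3/4; P(orange | Box II) = 2/11.
P(orange) = 4/9·3/4 + 5/9·2/11 = 43/99.
By Bayes' rule, P(Box II | orange) = 10/99 / 43/99 = 10/43 ≈ 0.2326.

10/43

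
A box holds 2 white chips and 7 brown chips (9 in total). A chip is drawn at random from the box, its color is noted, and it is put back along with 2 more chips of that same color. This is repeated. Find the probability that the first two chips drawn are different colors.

Either brown then white, or white then brown; after the first draw the total is 11.
P = (7/9)·(2/11) + (2/9)·(7/11) = 28/99 ≈ 0.2828.

28/99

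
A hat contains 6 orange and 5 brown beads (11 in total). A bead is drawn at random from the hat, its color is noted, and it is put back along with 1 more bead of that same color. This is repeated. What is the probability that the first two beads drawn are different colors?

5/11

Either orange then brown, or brown then orange; after the first draw the total is 12.
P = (6/11)·(5/12) + (5/11)·(6/12) = 5/11 ≈ 0.4545.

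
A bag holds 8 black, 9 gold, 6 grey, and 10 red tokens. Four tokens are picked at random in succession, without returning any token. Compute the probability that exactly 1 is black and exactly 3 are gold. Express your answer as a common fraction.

28/1705

Unordered draws without replacement: count favorable combinations over C(33,4).
Favorable = C(8,1) · C(9,3) · C(6,0) · C(10,0) = 672; total = C(33,4) = 40920.
P = 672/40920 = 28/1705 ≈ 0.0164.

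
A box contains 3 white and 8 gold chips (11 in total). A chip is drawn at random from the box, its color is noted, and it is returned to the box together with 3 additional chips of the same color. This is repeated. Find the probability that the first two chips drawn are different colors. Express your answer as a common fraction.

24/77

Either white then gold, or gold then white; after the first draw the total is 14.
P = (3/11)·(8/14) + (8/11)·(3/14) = 24/77 ≈ 0.3117.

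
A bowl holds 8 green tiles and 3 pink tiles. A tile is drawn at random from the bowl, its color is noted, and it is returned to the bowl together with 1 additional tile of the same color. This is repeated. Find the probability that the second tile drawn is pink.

Condition on the first draw. If first is pink (prob 3/11), second-pink has prob (4)/(12); if not (prob 8/11), it has prob 3/(12).
P = (3/11)·(4/12) + (8/11)·(3/12) = 3/11 ≈ 0.2727.

3/11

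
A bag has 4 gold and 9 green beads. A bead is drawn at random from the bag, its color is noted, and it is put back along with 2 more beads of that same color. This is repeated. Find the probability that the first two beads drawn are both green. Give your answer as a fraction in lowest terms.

33/65

After a green draw the bag holds 11 green out of 15.
P = (9/13)·(11/15) = 33/65 ≈ 0.5077.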